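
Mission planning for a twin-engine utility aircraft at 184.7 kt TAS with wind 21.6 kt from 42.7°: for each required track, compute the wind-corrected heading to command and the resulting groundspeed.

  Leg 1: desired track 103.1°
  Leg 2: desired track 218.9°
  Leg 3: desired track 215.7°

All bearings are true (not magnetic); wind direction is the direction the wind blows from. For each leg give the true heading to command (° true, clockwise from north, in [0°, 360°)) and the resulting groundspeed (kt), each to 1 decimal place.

Leg 1: heading=97.3°, groundspeed=173.1 kt
Leg 2: heading=218.5°, groundspeed=206.2 kt
Leg 3: heading=214.9°, groundspeed=206.1 kt

Leg 1: desired track 103.1°; wind correction -5.8° → command heading 97.3°, groundspeed 173.1 kt
Leg 2: desired track 218.9°; wind correction -0.4° → command heading 218.5°, groundspeed 206.2 kt
Leg 3: desired track 215.7°; wind correction -0.8° → command heading 214.9°, groundspeed 206.1 kt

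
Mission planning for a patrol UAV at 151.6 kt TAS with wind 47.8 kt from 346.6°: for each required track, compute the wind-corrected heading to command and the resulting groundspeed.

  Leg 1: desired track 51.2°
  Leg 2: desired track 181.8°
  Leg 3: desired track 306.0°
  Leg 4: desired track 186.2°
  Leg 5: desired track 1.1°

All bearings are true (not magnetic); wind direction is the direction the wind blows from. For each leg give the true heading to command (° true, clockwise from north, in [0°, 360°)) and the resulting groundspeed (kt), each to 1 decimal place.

Leg 1: heading=34.7°, groundspeed=124.8 kt
Leg 2: heading=186.5°, groundspeed=197.2 kt
Leg 3: heading=317.8°, groundspeed=112.1 kt
Leg 4: heading=192.3°, groundspeed=195.8 kt
Leg 5: heading=356.6°, groundspeed=104.8 kt

Leg 1: desired track 51.2°; wind correction -16.5° → command heading 34.7°, groundspeed 124.8 kt
Leg 2: desired track 181.8°; wind correction +4.7° → command heading 186.5°, groundspeed 197.2 kt
Leg 3: desired track 306.0°; wind correction +11.8° → command heading 317.8°, groundspeed 112.1 kt
Leg 4: desired track 186.2°; wind correction +6.1° → command heading 192.3°, groundspeed 195.8 kt
Leg 5: desired track 1.1°; wind correction -4.5° → command heading 356.6°, groundspeed 104.8 kt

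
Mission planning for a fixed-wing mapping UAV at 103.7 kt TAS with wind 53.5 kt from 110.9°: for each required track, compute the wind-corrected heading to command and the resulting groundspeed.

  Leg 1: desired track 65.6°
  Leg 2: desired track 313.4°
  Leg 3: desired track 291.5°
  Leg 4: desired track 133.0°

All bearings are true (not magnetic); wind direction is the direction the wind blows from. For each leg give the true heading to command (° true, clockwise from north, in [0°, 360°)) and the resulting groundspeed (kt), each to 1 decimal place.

Leg 1: desired track 65.6°; wind correction +21.5° → command heading 87.1°, groundspeed 58.8 kt
Leg 2: desired track 313.4°; wind correction +11.4° → command heading 324.8°, groundspeed 151.1 kt
Leg 3: desired track 291.5°; wind correction +0.3° → command heading 291.8°, groundspeed 157.2 kt
Leg 4: desired track 133.0°; wind correction -11.2° → command heading 121.8°, groundspeed 52.2 kt

Leg 1: heading=87.1°, groundspeed=58.8 kt
Leg 2: heading=324.8°, groundspeed=151.1 kt
Leg 3: heading=291.8°, groundspeed=157.2 kt
Leg 4: heading=121.8°, groundspeed=52.2 kt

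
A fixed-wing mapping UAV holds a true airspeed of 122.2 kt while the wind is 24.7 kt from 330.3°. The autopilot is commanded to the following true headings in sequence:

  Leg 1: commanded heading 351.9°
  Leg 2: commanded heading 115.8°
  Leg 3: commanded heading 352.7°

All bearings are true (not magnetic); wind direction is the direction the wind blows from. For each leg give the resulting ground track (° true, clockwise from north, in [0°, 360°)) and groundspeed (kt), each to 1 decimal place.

Leg 1: heading 351.9°; drift +5.2° → track 357.1°, groundspeed 99.7 kt
Leg 2: heading 115.8°; drift +5.6° → track 121.4°, groundspeed 143.2 kt
Leg 3: heading 352.7°; drift +5.4° → track 358.1°, groundspeed 99.8 kt

Leg 1: track=357.1°, groundspeed=99.7 kt
Leg 2: track=121.4°, groundspeed=143.2 kt
Leg 3: track=358.1°, groundspeed=99.8 kt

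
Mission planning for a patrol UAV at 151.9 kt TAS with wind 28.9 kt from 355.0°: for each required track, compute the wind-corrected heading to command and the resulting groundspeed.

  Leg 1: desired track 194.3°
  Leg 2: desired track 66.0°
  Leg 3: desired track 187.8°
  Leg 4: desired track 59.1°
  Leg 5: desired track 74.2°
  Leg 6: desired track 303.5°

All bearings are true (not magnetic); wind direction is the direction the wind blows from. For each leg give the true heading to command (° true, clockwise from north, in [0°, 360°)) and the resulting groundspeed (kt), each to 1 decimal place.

Leg 1: desired track 194.3°; wind correction +3.6° → command heading 197.9°, groundspeed 178.9 kt
Leg 2: desired track 66.0°; wind correction -10.4° → command heading 55.6°, groundspeed 140.0 kt
Leg 3: desired track 187.8°; wind correction +2.4° → command heading 190.2°, groundspeed 179.9 kt
Leg 4: desired track 59.1°; wind correction -9.9° → command heading 49.2°, groundspeed 137.0 kt
Leg 5: desired track 74.2°; wind correction -10.8° → command heading 63.4°, groundspeed 143.8 kt
Leg 6: desired track 303.5°; wind correction +8.6° → command heading 312.1°, groundspeed 132.2 kt

Leg 1: heading=197.9°, groundspeed=178.9 kt
Leg 2: heading=55.6°, groundspeed=140.0 kt
Leg 3: heading=190.2°, groundspeed=179.9 kt
Leg 4: heading=49.2°, groundspeed=137.0 kt
Leg 5: heading=63.4°, groundspeed=143.8 kt
Leg 6: heading=312.1°, groundspeed=132.2 kt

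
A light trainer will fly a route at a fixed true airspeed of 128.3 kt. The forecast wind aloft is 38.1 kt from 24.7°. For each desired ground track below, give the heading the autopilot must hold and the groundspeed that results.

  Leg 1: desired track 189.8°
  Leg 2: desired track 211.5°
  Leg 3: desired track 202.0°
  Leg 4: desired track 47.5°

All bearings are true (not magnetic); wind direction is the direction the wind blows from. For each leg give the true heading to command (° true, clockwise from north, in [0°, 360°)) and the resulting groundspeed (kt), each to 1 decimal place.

Leg 1: desired track 189.8°; wind correction -4.4° → command heading 185.4°, groundspeed 164.7 kt
Leg 2: desired track 211.5°; wind correction +2.0° → command heading 213.5°, groundspeed 166.1 kt
Leg 3: desired track 202.0°; wind correction -0.8° → command heading 201.2°, groundspeed 166.3 kt
Leg 4: desired track 47.5°; wind correction -6.6° → command heading 40.9°, groundspeed 92.3 kt

Leg 1: heading=185.4°, groundspeed=164.7 kt
Leg 2: heading=213.5°, groundspeed=166.1 kt
Leg 3: heading=201.2°, groundspeed=166.3 kt
Leg 4: heading=40.9°, groundspeed=92.3 kt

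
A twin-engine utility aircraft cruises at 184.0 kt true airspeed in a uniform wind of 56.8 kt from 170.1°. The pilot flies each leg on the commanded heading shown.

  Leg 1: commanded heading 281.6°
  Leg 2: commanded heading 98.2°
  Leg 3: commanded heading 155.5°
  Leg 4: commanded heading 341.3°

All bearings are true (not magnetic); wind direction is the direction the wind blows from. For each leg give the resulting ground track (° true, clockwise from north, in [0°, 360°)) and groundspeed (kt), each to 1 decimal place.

Leg 1: heading 281.6°; drift +14.5° → track 296.1°, groundspeed 211.5 kt
Leg 2: heading 98.2°; drift -18.0° → track 80.2°, groundspeed 174.9 kt
Leg 3: heading 155.5°; drift -6.3° → track 149.2°, groundspeed 129.8 kt
Leg 4: heading 341.3°; drift +2.1° → track 343.4°, groundspeed 240.3 kt

Leg 1: track=296.1°, groundspeed=211.5 kt
Leg 2: track=80.2°, groundspeed=174.9 kt
Leg 3: track=149.2°, groundspeed=129.8 kt
Leg 4: track=343.4°, groundspeed=240.3 kt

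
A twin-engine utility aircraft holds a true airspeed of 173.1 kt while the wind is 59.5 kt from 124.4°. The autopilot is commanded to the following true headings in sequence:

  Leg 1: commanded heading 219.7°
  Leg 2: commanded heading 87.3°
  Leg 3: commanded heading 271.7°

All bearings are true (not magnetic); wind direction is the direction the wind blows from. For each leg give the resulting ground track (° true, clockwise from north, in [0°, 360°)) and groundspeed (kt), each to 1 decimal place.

Leg 1: track=238.1°, groundspeed=188.2 kt
Leg 2: track=71.4°, groundspeed=130.7 kt
Leg 3: track=279.9°, groundspeed=225.5 kt

Leg 1: heading 219.7°; drift +18.4° → track 238.1°, groundspeed 188.2 kt
Leg 2: heading 87.3°; drift -15.9° → track 71.4°, groundspeed 130.7 kt
Leg 3: heading 271.7°; drift +8.2° → track 279.9°, groundspeed 225.5 kt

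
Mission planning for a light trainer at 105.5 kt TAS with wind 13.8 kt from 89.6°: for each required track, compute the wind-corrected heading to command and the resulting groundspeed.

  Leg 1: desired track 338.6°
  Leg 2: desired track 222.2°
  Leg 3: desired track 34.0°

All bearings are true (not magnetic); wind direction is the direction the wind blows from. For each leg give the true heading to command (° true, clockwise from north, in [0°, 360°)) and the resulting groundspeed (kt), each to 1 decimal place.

Leg 1: desired track 338.6°; wind correction +7.0° → command heading 345.6°, groundspeed 109.7 kt
Leg 2: desired track 222.2°; wind correction -5.5° → command heading 216.7°, groundspeed 114.4 kt
Leg 3: desired track 34.0°; wind correction +6.2° → command heading 40.2°, groundspeed 97.1 kt

Leg 1: heading=345.6°, groundspeed=109.7 kt
Leg 2: heading=216.7°, groundspeed=114.4 kt
Leg 3: heading=40.2°, groundspeed=97.1 kt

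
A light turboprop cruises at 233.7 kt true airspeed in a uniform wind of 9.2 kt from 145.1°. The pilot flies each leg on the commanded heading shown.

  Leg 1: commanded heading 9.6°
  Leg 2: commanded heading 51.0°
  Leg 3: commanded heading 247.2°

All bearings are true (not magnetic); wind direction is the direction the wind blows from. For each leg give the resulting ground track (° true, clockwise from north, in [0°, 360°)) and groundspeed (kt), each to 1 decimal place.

Leg 1: heading 9.6°; drift -1.5° → track 8.1°, groundspeed 240.3 kt
Leg 2: heading 51.0°; drift -2.2° → track 48.8°, groundspeed 234.5 kt
Leg 3: heading 247.2°; drift +2.2° → track 249.4°, groundspeed 235.8 kt

Leg 1: track=8.1°, groundspeed=240.3 kt
Leg 2: track=48.8°, groundspeed=234.5 kt
Leg 3: track=249.4°, groundspeed=235.8 kt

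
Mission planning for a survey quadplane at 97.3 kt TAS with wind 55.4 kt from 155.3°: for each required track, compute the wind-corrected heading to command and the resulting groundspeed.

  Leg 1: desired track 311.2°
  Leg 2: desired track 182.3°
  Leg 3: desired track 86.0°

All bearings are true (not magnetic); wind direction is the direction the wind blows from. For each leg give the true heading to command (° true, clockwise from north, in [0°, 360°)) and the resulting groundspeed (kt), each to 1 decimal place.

Leg 1: heading=297.8°, groundspeed=145.2 kt
Leg 2: heading=167.3°, groundspeed=44.6 kt
Leg 3: heading=118.2°, groundspeed=62.8 kt

Leg 1: desired track 311.2°; wind correction -13.4° → command heading 297.8°, groundspeed 145.2 kt
Leg 2: desired track 182.3°; wind correction -15.0° → command heading 167.3°, groundspeed 44.6 kt
Leg 3: desired track 86.0°; wind correction +32.2° → command heading 118.2°, groundspeed 62.8 kt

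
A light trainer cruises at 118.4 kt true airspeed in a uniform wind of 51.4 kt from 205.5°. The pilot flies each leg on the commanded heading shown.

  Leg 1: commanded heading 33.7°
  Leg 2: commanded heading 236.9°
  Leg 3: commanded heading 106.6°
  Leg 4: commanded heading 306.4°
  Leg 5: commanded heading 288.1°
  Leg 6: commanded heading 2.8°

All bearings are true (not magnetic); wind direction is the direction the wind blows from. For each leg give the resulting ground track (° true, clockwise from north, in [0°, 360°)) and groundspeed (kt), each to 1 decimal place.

Leg 1: track=31.2°, groundspeed=169.4 kt
Leg 2: track=256.7°, groundspeed=79.2 kt
Leg 3: track=84.7°, groundspeed=136.2 kt
Leg 4: track=327.9°, groundspeed=137.7 kt
Leg 5: track=312.6°, groundspeed=122.9 kt
Leg 6: track=9.6°, groundspeed=167.0 kt

Leg 1: heading 33.7°; drift -2.5° → track 31.2°, groundspeed 169.4 kt
Leg 2: heading 236.9°; drift +19.8° → track 256.7°, groundspeed 79.2 kt
Leg 3: heading 106.6°; drift -21.9° → track 84.7°, groundspeed 136.2 kt
Leg 4: heading 306.4°; drift +21.5° → track 327.9°, groundspeed 137.7 kt
Leg 5: heading 288.1°; drift +24.5° → track 312.6°, groundspeed 122.9 kt
Leg 6: heading 2.8°; drift +6.8° → track 9.6°, groundspeed 167.0 kt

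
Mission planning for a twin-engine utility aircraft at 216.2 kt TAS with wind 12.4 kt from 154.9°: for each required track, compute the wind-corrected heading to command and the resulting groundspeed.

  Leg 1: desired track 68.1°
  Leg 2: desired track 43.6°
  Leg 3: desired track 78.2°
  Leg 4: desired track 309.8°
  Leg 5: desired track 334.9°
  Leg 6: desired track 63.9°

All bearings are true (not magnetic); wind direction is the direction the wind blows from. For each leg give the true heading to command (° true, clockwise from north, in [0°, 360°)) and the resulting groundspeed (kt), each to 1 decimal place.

Leg 1: desired track 68.1°; wind correction +3.3° → command heading 71.4°, groundspeed 215.2 kt
Leg 2: desired track 43.6°; wind correction +3.1° → command heading 46.7°, groundspeed 220.4 kt
Leg 3: desired track 78.2°; wind correction +3.2° → command heading 81.4°, groundspeed 213.0 kt
Leg 4: desired track 309.8°; wind correction -1.4° → command heading 308.4°, groundspeed 227.4 kt
Leg 5: desired track 334.9°; wind correction +0.0° → command heading 334.9°, groundspeed 228.6 kt
Leg 6: desired track 63.9°; wind correction +3.3° → command heading 67.2°, groundspeed 216.1 kt

Leg 1: heading=71.4°, groundspeed=215.2 kt
Leg 2: heading=46.7°, groundspeed=220.4 kt
Leg 3: heading=81.4°, groundspeed=213.0 kt
Leg 4: heading=308.4°, groundspeed=227.4 kt
Leg 5: heading=334.9°, groundspeed=228.6 kt
Leg 6: heading=67.2°, groundspeed=216.1 kt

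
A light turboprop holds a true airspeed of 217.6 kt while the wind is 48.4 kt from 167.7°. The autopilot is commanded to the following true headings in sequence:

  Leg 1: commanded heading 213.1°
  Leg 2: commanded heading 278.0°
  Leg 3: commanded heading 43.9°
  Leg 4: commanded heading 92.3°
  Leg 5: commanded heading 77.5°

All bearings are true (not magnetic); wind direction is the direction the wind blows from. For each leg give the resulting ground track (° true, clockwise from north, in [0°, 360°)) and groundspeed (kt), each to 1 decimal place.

Leg 1: heading 213.1°; drift +10.6° → track 223.7°, groundspeed 186.8 kt
Leg 2: heading 278.0°; drift +11.0° → track 289.0°, groundspeed 238.7 kt
Leg 3: heading 43.9°; drift -9.3° → track 34.6°, groundspeed 247.8 kt
Leg 4: heading 92.3°; drift -12.8° → track 79.5°, groundspeed 210.7 kt
Leg 5: heading 77.5°; drift -12.5° → track 65.0°, groundspeed 223.1 kt

Leg 1: track=223.7°, groundspeed=186.8 kt
Leg 2: track=289.0°, groundspeed=238.7 kt
Leg 3: track=34.6°, groundspeed=247.8 kt
Leg 4: track=79.5°, groundspeed=210.7 kt
Leg 5: track=65.0°, groundspeed=223.1 kt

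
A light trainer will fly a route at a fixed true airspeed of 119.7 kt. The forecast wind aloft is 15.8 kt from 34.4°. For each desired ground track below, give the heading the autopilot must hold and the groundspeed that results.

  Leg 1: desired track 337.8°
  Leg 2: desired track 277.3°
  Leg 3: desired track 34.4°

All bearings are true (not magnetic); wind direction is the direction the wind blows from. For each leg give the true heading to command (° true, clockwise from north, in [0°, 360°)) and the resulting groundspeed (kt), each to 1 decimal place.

Leg 1: heading=344.1°, groundspeed=110.3 kt
Leg 2: heading=284.0°, groundspeed=126.1 kt
Leg 3: heading=34.4°, groundspeed=103.9 kt

Leg 1: desired track 337.8°; wind correction +6.3° → command heading 344.1°, groundspeed 110.3 kt
Leg 2: desired track 277.3°; wind correction +6.7° → command heading 284.0°, groundspeed 126.1 kt
Leg 3: desired track 34.4°; wind correction +0.0° → command heading 34.4°, groundspeed 103.9 kt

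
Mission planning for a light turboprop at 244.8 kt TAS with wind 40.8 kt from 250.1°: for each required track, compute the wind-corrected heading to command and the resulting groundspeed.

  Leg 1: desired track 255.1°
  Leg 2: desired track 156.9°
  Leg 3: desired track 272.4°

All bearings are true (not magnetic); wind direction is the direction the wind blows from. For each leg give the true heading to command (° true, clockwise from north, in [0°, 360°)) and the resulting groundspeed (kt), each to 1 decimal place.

Leg 1: heading=254.3°, groundspeed=204.1 kt
Leg 2: heading=166.5°, groundspeed=243.7 kt
Leg 3: heading=268.8°, groundspeed=206.6 kt

Leg 1: desired track 255.1°; wind correction -0.8° → command heading 254.3°, groundspeed 204.1 kt
Leg 2: desired track 156.9°; wind correction +9.6° → command heading 166.5°, groundspeed 243.7 kt
Leg 3: desired track 272.4°; wind correction -3.6° → command heading 268.8°, groundspeed 206.6 kt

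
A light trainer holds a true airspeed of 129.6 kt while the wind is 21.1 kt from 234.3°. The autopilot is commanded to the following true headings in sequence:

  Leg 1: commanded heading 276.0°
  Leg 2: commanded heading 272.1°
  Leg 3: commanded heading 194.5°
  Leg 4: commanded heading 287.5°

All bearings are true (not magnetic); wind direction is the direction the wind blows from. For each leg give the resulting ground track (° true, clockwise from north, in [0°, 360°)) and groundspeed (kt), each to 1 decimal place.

Leg 1: track=283.0°, groundspeed=114.7 kt
Leg 2: track=278.6°, groundspeed=113.7 kt
Leg 3: track=187.7°, groundspeed=114.2 kt
Leg 4: track=295.7°, groundspeed=118.2 kt

Leg 1: heading 276.0°; drift +7.0° → track 283.0°, groundspeed 114.7 kt
Leg 2: heading 272.1°; drift +6.5° → track 278.6°, groundspeed 113.7 kt
Leg 3: heading 194.5°; drift -6.8° → track 187.7°, groundspeed 114.2 kt
Leg 4: heading 287.5°; drift +8.2° → track 295.7°, groundspeed 118.2 kt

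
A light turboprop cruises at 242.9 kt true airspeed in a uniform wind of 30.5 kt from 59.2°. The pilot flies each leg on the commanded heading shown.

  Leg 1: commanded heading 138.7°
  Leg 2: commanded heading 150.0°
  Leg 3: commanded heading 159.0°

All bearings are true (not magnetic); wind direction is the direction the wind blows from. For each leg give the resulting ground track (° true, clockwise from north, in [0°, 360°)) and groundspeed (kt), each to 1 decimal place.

Leg 1: heading 138.7°; drift +7.2° → track 145.9°, groundspeed 239.2 kt
Leg 2: heading 150.0°; drift +7.1° → track 157.1°, groundspeed 245.2 kt
Leg 3: heading 159.0°; drift +6.9° → track 165.9°, groundspeed 249.9 kt

Leg 1: track=145.9°, groundspeed=239.2 kt
Leg 2: track=157.1°, groundspeed=245.2 kt
Leg 3: track=165.9°, groundspeed=249.9 kt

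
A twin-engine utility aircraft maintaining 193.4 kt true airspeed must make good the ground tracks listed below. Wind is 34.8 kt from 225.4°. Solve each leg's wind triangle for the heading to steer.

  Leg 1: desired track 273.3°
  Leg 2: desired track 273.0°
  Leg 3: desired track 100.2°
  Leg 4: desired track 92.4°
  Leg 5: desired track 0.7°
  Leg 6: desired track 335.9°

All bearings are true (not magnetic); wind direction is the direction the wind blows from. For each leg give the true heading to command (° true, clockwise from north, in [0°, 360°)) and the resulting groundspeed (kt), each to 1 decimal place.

Leg 1: heading=265.6°, groundspeed=168.3 kt
Leg 2: heading=265.4°, groundspeed=168.2 kt
Leg 3: heading=108.7°, groundspeed=211.4 kt
Leg 4: heading=100.0°, groundspeed=215.5 kt
Leg 5: heading=353.4°, groundspeed=216.6 kt
Leg 6: heading=326.2°, groundspeed=202.8 kt

Leg 1: desired track 273.3°; wind correction -7.7° → command heading 265.6°, groundspeed 168.3 kt
Leg 2: desired track 273.0°; wind correction -7.6° → command heading 265.4°, groundspeed 168.2 kt
Leg 3: desired track 100.2°; wind correction +8.5° → command heading 108.7°, groundspeed 211.4 kt
Leg 4: desired track 92.4°; wind correction +7.6° → command heading 100.0°, groundspeed 215.5 kt
Leg 5: desired track 0.7°; wind correction -7.3° → command heading 353.4°, groundspeed 216.6 kt
Leg 6: desired track 335.9°; wind correction -9.7° → command heading 326.2°, groundspeed 202.8 kt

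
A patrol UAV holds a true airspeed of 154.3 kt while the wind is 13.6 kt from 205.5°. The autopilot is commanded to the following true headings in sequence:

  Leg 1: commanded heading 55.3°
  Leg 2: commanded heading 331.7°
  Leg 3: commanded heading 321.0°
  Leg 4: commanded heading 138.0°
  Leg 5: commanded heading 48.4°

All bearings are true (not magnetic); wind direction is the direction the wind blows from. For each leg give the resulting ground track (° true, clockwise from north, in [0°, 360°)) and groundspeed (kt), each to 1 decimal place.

Leg 1: track=53.0°, groundspeed=166.2 kt
Leg 2: track=335.6°, groundspeed=162.7 kt
Leg 3: track=325.4°, groundspeed=160.6 kt
Leg 4: track=133.2°, groundspeed=149.6 kt
Leg 5: track=46.6°, groundspeed=166.9 kt

Leg 1: heading 55.3°; drift -2.3° → track 53.0°, groundspeed 166.2 kt
Leg 2: heading 331.7°; drift +3.9° → track 335.6°, groundspeed 162.7 kt
Leg 3: heading 321.0°; drift +4.4° → track 325.4°, groundspeed 160.6 kt
Leg 4: heading 138.0°; drift -4.8° → track 133.2°, groundspeed 149.6 kt
Leg 5: heading 48.4°; drift -1.8° → track 46.6°, groundspeed 166.9 kt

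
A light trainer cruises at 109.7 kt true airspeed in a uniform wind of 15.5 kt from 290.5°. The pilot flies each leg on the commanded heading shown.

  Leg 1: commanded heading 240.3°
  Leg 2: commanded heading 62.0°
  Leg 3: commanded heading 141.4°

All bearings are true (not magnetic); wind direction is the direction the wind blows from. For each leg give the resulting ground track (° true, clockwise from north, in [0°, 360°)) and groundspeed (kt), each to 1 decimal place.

Leg 1: heading 240.3°; drift -6.8° → track 233.5°, groundspeed 100.5 kt
Leg 2: heading 62.0°; drift +5.5° → track 67.5°, groundspeed 120.5 kt
Leg 3: heading 141.4°; drift -3.7° → track 137.7°, groundspeed 123.3 kt

Leg 1: track=233.5°, groundspeed=100.5 kt
Leg 2: track=67.5°, groundspeed=120.5 kt
Leg 3: track=137.7°, groundspeed=123.3 kt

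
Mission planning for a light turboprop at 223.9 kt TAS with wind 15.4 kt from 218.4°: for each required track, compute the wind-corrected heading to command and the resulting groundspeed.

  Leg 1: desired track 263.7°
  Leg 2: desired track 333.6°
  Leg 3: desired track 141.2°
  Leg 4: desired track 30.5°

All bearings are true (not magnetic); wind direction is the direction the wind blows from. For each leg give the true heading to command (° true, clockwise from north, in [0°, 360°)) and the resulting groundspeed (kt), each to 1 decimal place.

Leg 1: desired track 263.7°; wind correction -2.8° → command heading 260.9°, groundspeed 212.8 kt
Leg 2: desired track 333.6°; wind correction -3.6° → command heading 330.0°, groundspeed 230.0 kt
Leg 3: desired track 141.2°; wind correction +3.8° → command heading 145.0°, groundspeed 220.0 kt
Leg 4: desired track 30.5°; wind correction -0.5° → command heading 30.0°, groundspeed 239.1 kt

Leg 1: heading=260.9°, groundspeed=212.8 kt
Leg 2: heading=330.0°, groundspeed=230.0 kt
Leg 3: heading=145.0°, groundspeed=220.0 kt
Leg 4: heading=30.0°, groundspeed=239.1 kt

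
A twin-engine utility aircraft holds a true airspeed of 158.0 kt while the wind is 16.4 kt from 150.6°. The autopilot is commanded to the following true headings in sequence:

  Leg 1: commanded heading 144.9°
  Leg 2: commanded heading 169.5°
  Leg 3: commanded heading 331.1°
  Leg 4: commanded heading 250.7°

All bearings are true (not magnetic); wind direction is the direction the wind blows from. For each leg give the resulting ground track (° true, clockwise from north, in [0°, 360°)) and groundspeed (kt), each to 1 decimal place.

Leg 1: track=144.2°, groundspeed=141.7 kt
Leg 2: track=171.6°, groundspeed=142.6 kt
Leg 3: track=331.1°, groundspeed=174.4 kt
Leg 4: track=256.4°, groundspeed=161.7 kt

Leg 1: heading 144.9°; drift -0.7° → track 144.2°, groundspeed 141.7 kt
Leg 2: heading 169.5°; drift +2.1° → track 171.6°, groundspeed 142.6 kt
Leg 3: heading 331.1°; drift +0.0° → track 331.1°, groundspeed 174.4 kt
Leg 4: heading 250.7°; drift +5.7° → track 256.4°, groundspeed 161.7 kt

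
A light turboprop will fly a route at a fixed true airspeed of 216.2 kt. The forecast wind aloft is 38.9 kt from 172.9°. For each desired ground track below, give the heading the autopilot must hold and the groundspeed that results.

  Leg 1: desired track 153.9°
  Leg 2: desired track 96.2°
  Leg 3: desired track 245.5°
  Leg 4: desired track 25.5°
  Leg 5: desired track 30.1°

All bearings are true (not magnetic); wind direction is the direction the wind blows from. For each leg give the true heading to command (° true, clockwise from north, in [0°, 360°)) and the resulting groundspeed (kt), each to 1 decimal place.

Leg 1: desired track 153.9°; wind correction +3.4° → command heading 157.3°, groundspeed 179.0 kt
Leg 2: desired track 96.2°; wind correction +10.1° → command heading 106.3°, groundspeed 203.9 kt
Leg 3: desired track 245.5°; wind correction -9.9° → command heading 235.6°, groundspeed 201.4 kt
Leg 4: desired track 25.5°; wind correction +5.6° → command heading 31.1°, groundspeed 248.0 kt
Leg 5: desired track 30.1°; wind correction +6.2° → command heading 36.3°, groundspeed 245.9 kt

Leg 1: heading=157.3°, groundspeed=179.0 kt
Leg 2: heading=106.3°, groundspeed=203.9 kt
Leg 3: heading=235.6°, groundspeed=201.4 kt
Leg 4: heading=31.1°, groundspeed=248.0 kt
Leg 5: heading=36.3°, groundspeed=245.9 kt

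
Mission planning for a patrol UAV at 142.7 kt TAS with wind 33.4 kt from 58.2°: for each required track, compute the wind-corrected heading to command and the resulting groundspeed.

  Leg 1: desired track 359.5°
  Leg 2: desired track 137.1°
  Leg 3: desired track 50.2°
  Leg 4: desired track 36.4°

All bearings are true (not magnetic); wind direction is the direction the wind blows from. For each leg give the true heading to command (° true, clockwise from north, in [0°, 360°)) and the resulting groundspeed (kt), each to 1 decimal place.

Leg 1: heading=11.0°, groundspeed=122.5 kt
Leg 2: heading=123.8°, groundspeed=132.5 kt
Leg 3: heading=52.1°, groundspeed=109.5 kt
Leg 4: heading=41.4°, groundspeed=111.1 kt

Leg 1: desired track 359.5°; wind correction +11.5° → command heading 11.0°, groundspeed 122.5 kt
Leg 2: desired track 137.1°; wind correction -13.3° → command heading 123.8°, groundspeed 132.5 kt
Leg 3: desired track 50.2°; wind correction +1.9° → command heading 52.1°, groundspeed 109.5 kt
Leg 4: desired track 36.4°; wind correction +5.0° → command heading 41.4°, groundspeed 111.1 kt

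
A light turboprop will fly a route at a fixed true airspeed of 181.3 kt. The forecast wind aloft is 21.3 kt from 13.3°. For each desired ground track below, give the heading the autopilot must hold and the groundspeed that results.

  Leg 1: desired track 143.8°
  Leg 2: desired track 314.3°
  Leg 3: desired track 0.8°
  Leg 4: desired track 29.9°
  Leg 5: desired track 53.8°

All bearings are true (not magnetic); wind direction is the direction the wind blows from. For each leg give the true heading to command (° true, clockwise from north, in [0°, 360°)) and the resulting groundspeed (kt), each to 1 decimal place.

Leg 1: heading=138.7°, groundspeed=194.4 kt
Leg 2: heading=320.1°, groundspeed=169.4 kt
Leg 3: heading=2.3°, groundspeed=160.4 kt
Leg 4: heading=28.0°, groundspeed=160.8 kt
Leg 5: heading=49.4°, groundspeed=164.6 kt

Leg 1: desired track 143.8°; wind correction -5.1° → command heading 138.7°, groundspeed 194.4 kt
Leg 2: desired track 314.3°; wind correction +5.8° → command heading 320.1°, groundspeed 169.4 kt
Leg 3: desired track 0.8°; wind correction +1.5° → command heading 2.3°, groundspeed 160.4 kt
Leg 4: desired track 29.9°; wind correction -1.9° → command heading 28.0°, groundspeed 160.8 kt
Leg 5: desired track 53.8°; wind correction -4.4° → command heading 49.4°, groundspeed 164.6 kt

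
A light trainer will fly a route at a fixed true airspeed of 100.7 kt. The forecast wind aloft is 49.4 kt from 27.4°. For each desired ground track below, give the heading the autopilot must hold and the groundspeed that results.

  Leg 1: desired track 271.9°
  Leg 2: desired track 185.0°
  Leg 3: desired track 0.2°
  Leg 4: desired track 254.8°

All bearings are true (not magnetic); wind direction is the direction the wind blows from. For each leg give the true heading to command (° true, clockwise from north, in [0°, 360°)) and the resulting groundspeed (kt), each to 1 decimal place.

Leg 1: heading=298.2°, groundspeed=111.6 kt
Leg 2: heading=174.2°, groundspeed=144.6 kt
Leg 3: heading=13.2°, groundspeed=54.2 kt
Leg 4: heading=276.0°, groundspeed=127.3 kt

Leg 1: desired track 271.9°; wind correction +26.3° → command heading 298.2°, groundspeed 111.6 kt
Leg 2: desired track 185.0°; wind correction -10.8° → command heading 174.2°, groundspeed 144.6 kt
Leg 3: desired track 0.2°; wind correction +13.0° → command heading 13.2°, groundspeed 54.2 kt
Leg 4: desired track 254.8°; wind correction +21.2° → command heading 276.0°, groundspeed 127.3 kt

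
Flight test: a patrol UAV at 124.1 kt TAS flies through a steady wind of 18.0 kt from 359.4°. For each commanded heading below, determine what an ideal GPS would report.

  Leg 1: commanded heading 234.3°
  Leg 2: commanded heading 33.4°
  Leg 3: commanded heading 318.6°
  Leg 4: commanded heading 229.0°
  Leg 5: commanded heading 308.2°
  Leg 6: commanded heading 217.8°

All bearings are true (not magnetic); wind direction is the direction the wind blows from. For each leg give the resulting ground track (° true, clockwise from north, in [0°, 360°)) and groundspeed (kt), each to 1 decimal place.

Leg 1: track=228.0°, groundspeed=135.3 kt
Leg 2: track=38.7°, groundspeed=109.6 kt
Leg 3: track=312.5°, groundspeed=111.1 kt
Leg 4: track=223.2°, groundspeed=136.5 kt
Leg 5: track=301.1°, groundspeed=113.7 kt
Leg 6: track=213.2°, groundspeed=138.7 kt

Leg 1: heading 234.3°; drift -6.3° → track 228.0°, groundspeed 135.3 kt
Leg 2: heading 33.4°; drift +5.3° → track 38.7°, groundspeed 109.6 kt
Leg 3: heading 318.6°; drift -6.1° → track 312.5°, groundspeed 111.1 kt
Leg 4: heading 229.0°; drift -5.8° → track 223.2°, groundspeed 136.5 kt
Leg 5: heading 308.2°; drift -7.1° → track 301.1°, groundspeed 113.7 kt
Leg 6: heading 217.8°; drift -4.6° → track 213.2°, groundspeed 138.7 kt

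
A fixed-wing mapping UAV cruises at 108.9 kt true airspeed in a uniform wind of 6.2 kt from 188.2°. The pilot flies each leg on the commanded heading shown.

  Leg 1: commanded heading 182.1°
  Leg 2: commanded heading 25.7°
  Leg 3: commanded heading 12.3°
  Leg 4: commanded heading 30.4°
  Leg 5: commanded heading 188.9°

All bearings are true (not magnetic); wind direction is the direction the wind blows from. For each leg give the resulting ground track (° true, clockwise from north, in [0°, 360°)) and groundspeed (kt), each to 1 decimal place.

Leg 1: heading 182.1°; drift -0.4° → track 181.7°, groundspeed 102.7 kt
Leg 2: heading 25.7°; drift -0.9° → track 24.8°, groundspeed 114.8 kt
Leg 3: heading 12.3°; drift -0.2° → track 12.1°, groundspeed 115.1 kt
Leg 4: heading 30.4°; drift -1.2° → track 29.2°, groundspeed 114.7 kt
Leg 5: heading 188.9°; drift +0.0° → track 188.9°, groundspeed 102.7 kt

Leg 1: track=181.7°, groundspeed=102.7 kt
Leg 2: track=24.8°, groundspeed=114.8 kt
Leg 3: track=12.1°, groundspeed=115.1 kt
Leg 4: track=29.2°, groundspeed=114.7 kt
Leg 5: track=188.9°, groundspeed=102.7 kt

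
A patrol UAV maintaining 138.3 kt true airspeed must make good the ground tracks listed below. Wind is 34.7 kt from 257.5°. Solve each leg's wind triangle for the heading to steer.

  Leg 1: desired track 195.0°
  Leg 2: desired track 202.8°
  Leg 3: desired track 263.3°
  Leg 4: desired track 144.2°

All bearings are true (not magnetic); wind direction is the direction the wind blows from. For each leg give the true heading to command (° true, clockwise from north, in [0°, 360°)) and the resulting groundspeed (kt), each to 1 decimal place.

Leg 1: heading=207.9°, groundspeed=118.8 kt
Leg 2: heading=214.6°, groundspeed=115.3 kt
Leg 3: heading=261.8°, groundspeed=103.7 kt
Leg 4: heading=157.5°, groundspeed=148.3 kt

Leg 1: desired track 195.0°; wind correction +12.9° → command heading 207.9°, groundspeed 118.8 kt
Leg 2: desired track 202.8°; wind correction +11.8° → command heading 214.6°, groundspeed 115.3 kt
Leg 3: desired track 263.3°; wind correction -1.5° → command heading 261.8°, groundspeed 103.7 kt
Leg 4: desired track 144.2°; wind correction +13.3° → command heading 157.5°, groundspeed 148.3 kt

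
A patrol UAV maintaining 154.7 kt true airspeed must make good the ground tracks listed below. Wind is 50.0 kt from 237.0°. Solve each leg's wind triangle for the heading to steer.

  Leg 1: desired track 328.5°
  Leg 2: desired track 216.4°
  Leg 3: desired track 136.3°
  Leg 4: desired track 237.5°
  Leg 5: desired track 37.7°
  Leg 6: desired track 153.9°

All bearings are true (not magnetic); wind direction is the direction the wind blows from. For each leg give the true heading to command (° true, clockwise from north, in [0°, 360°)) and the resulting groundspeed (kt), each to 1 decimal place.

Leg 1: desired track 328.5°; wind correction -18.9° → command heading 309.6°, groundspeed 147.7 kt
Leg 2: desired track 216.4°; wind correction +6.5° → command heading 222.9°, groundspeed 106.9 kt
Leg 3: desired track 136.3°; wind correction +18.5° → command heading 154.8°, groundspeed 156.0 kt
Leg 4: desired track 237.5°; wind correction -0.2° → command heading 237.3°, groundspeed 104.7 kt
Leg 5: desired track 37.7°; wind correction -6.1° → command heading 31.6°, groundspeed 201.0 kt
Leg 6: desired track 153.9°; wind correction +18.7° → command heading 172.6°, groundspeed 140.5 kt

Leg 1: heading=309.6°, groundspeed=147.7 kt
Leg 2: heading=222.9°, groundspeed=106.9 kt
Leg 3: heading=154.8°, groundspeed=156.0 kt
Leg 4: heading=237.3°, groundspeed=104.7 kt
Leg 5: heading=31.6°, groundspeed=201.0 kt
Leg 6: heading=172.6°, groundspeed=140.5 kt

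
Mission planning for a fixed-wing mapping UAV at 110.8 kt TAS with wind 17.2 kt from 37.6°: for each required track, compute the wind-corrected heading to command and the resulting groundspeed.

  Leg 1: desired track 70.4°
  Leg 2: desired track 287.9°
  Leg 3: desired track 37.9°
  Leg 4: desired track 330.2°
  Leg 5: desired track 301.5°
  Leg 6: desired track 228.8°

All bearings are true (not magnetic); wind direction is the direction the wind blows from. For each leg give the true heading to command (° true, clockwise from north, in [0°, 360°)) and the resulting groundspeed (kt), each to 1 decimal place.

Leg 1: heading=65.6°, groundspeed=95.9 kt
Leg 2: heading=296.3°, groundspeed=115.4 kt
Leg 3: heading=37.9°, groundspeed=93.6 kt
Leg 4: heading=338.4°, groundspeed=103.0 kt
Leg 5: heading=310.4°, groundspeed=111.3 kt
Leg 6: heading=230.5°, groundspeed=127.6 kt

Leg 1: desired track 70.4°; wind correction -4.8° → command heading 65.6°, groundspeed 95.9 kt
Leg 2: desired track 287.9°; wind correction +8.4° → command heading 296.3°, groundspeed 115.4 kt
Leg 3: desired track 37.9°; wind correction +0.0° → command heading 37.9°, groundspeed 93.6 kt
Leg 4: desired track 330.2°; wind correction +8.2° → command heading 338.4°, groundspeed 103.0 kt
Leg 5: desired track 301.5°; wind correction +8.9° → command heading 310.4°, groundspeed 111.3 kt
Leg 6: desired track 228.8°; wind correction +1.7° → command heading 230.5°, groundspeed 127.6 kt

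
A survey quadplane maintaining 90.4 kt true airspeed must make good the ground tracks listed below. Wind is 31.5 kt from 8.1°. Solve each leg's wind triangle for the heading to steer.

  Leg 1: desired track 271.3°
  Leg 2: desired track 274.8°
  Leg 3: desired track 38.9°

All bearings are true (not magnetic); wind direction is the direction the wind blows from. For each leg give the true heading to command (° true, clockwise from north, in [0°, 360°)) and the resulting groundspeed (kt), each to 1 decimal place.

Leg 1: desired track 271.3°; wind correction +20.2° → command heading 291.5°, groundspeed 88.5 kt
Leg 2: desired track 274.8°; wind correction +20.4° → command heading 295.2°, groundspeed 86.6 kt
Leg 3: desired track 38.9°; wind correction -10.3° → command heading 28.6°, groundspeed 61.9 kt

Leg 1: heading=291.5°, groundspeed=88.5 kt
Leg 2: heading=295.2°, groundspeed=86.6 kt
Leg 3: heading=28.6°, groundspeed=61.9 kt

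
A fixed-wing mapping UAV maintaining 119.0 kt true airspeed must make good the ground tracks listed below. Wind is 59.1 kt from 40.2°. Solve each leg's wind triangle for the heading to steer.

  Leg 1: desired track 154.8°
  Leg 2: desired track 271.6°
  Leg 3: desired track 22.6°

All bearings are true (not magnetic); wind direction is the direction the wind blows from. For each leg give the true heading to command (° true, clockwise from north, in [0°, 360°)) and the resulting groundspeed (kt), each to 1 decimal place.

Leg 1: desired track 154.8°; wind correction -26.8° → command heading 128.0°, groundspeed 130.8 kt
Leg 2: desired track 271.6°; wind correction +22.8° → command heading 294.4°, groundspeed 146.5 kt
Leg 3: desired track 22.6°; wind correction +8.6° → command heading 31.2°, groundspeed 61.3 kt

Leg 1: heading=128.0°, groundspeed=130.8 kt
Leg 2: heading=294.4°, groundspeed=146.5 kt
Leg 3: heading=31.2°, groundspeed=61.3 kt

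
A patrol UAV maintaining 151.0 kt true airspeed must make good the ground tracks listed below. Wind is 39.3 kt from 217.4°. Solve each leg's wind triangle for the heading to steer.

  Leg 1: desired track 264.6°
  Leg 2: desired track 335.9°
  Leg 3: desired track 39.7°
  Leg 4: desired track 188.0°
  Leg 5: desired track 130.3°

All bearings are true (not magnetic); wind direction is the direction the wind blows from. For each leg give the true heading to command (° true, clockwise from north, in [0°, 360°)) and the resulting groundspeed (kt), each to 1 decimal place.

Leg 1: heading=253.6°, groundspeed=121.5 kt
Leg 2: heading=322.7°, groundspeed=165.7 kt
Leg 3: heading=40.3°, groundspeed=190.3 kt
Leg 4: heading=195.3°, groundspeed=115.5 kt
Leg 5: heading=145.4°, groundspeed=143.8 kt

Leg 1: desired track 264.6°; wind correction -11.0° → command heading 253.6°, groundspeed 121.5 kt
Leg 2: desired track 335.9°; wind correction -13.2° → command heading 322.7°, groundspeed 165.7 kt
Leg 3: desired track 39.7°; wind correction +0.6° → command heading 40.3°, groundspeed 190.3 kt
Leg 4: desired track 188.0°; wind correction +7.3° → command heading 195.3°, groundspeed 115.5 kt
Leg 5: desired track 130.3°; wind correction +15.1° → command heading 145.4°, groundspeed 143.8 kt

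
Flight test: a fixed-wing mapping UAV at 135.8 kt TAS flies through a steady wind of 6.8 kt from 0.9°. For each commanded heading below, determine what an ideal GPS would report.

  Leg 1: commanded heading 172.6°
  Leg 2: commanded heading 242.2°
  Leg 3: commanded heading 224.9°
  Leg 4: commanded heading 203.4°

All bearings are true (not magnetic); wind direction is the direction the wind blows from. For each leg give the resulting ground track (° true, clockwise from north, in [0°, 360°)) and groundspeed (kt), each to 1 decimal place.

Leg 1: track=173.0°, groundspeed=142.5 kt
Leg 2: track=239.7°, groundspeed=139.2 kt
Leg 3: track=223.0°, groundspeed=140.8 kt
Leg 4: track=202.4°, groundspeed=142.1 kt

Leg 1: heading 172.6°; drift +0.4° → track 173.0°, groundspeed 142.5 kt
Leg 2: heading 242.2°; drift -2.5° → track 239.7°, groundspeed 139.2 kt
Leg 3: heading 224.9°; drift -1.9° → track 223.0°, groundspeed 140.8 kt
Leg 4: heading 203.4°; drift -1.0° → track 202.4°, groundspeed 142.1 kt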